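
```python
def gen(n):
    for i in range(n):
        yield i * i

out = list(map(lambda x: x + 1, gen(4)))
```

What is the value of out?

Step 1: gen(4) yields squares: [0, 1, 4, 9].
Step 2: map adds 1 to each: [1, 2, 5, 10].
Therefore out = [1, 2, 5, 10].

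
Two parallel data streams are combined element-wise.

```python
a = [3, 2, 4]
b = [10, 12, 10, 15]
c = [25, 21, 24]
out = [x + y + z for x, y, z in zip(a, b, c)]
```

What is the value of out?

Step 1: zip three lists (truncates to shortest, len=3):
  3 + 10 + 25 = 38
  2 + 12 + 21 = 35
  4 + 10 + 24 = 38
Therefore out = [38, 35, 38].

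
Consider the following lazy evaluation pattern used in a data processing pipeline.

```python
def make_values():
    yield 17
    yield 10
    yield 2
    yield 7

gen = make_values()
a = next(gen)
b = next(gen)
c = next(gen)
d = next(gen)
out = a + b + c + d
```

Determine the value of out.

Step 1: Create generator and consume all values:
  a = next(gen) = 17
  b = next(gen) = 10
  c = next(gen) = 2
  d = next(gen) = 7
Step 2: out = 17 + 10 + 2 + 7 = 36.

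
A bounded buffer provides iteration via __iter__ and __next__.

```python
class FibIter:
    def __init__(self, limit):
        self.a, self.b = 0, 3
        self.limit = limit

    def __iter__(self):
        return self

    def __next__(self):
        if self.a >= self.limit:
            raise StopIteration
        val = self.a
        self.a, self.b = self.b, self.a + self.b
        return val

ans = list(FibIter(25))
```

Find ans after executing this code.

Step 1: Fibonacci-like sequence (a=0, b=3) until >= 25:
  Yield 0, then a,b = 3,3
  Yield 3, then a,b = 3,6
  Yield 3, then a,b = 6,9
  Yield 6, then a,b = 9,15
  Yield 9, then a,b = 15,24
  Yield 15, then a,b = 24,39
  Yield 24, then a,b = 39,63
Step 2: 39 >= 25, stop.
Therefore ans = [0, 3, 3, 6, 9, 15, 24].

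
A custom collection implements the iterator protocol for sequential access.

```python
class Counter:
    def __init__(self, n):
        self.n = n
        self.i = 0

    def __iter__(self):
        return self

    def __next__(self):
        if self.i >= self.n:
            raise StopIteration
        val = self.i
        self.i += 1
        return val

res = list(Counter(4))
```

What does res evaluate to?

Step 1: Counter(4) creates an iterator counting 0 to 3.
Step 2: list() consumes all values: [0, 1, 2, 3].
Therefore res = [0, 1, 2, 3].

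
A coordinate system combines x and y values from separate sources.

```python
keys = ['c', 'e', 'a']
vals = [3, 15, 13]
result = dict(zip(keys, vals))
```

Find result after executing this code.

Step 1: zip pairs keys with values:
  'c' -> 3
  'e' -> 15
  'a' -> 13
Therefore result = {'c': 3, 'e': 15, 'a': 13}.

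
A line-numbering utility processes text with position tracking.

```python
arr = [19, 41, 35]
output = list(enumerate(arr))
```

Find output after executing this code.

Step 1: enumerate pairs each element with its index:
  (0, 19)
  (1, 41)
  (2, 35)
Therefore output = [(0, 19), (1, 41), (2, 35)].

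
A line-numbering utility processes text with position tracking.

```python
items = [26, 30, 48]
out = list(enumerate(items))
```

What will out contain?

Step 1: enumerate pairs each element with its index:
  (0, 26)
  (1, 30)
  (2, 48)
Therefore out = [(0, 26), (1, 30), (2, 48)].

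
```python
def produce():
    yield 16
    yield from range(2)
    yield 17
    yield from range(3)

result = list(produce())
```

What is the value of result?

Step 1: Trace yields in order:
  yield 16
  yield 0
  yield 1
  yield 17
  yield 0
  yield 1
  yield 2
Therefore result = [16, 0, 1, 17, 0, 1, 2].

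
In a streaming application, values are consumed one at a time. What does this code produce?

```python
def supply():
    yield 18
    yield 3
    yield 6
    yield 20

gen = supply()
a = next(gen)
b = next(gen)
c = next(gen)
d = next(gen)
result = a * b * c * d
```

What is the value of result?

Step 1: Create generator and consume all values:
  a = next(gen) = 18
  b = next(gen) = 3
  c = next(gen) = 6
  d = next(gen) = 20
Step 2: result = 18 * 3 * 6 * 20 = 6480.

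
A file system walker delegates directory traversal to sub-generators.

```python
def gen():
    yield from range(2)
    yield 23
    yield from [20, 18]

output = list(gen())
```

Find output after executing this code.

Step 1: Trace yields in order:
  yield 0
  yield 1
  yield 23
  yield 20
  yield 18
Therefore output = [0, 1, 23, 20, 18].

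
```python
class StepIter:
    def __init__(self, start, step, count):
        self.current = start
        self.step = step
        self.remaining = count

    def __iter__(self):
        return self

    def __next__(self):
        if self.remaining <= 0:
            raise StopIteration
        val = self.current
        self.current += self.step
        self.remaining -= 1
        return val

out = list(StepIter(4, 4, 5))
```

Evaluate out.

Step 1: StepIter starts at 4, increments by 4, for 5 steps:
  Yield 4, then current += 4
  Yield 8, then current += 4
  Yield 12, then current += 4
  Yield 16, then current += 4
  Yield 20, then current += 4
Therefore out = [4, 8, 12, 16, 20].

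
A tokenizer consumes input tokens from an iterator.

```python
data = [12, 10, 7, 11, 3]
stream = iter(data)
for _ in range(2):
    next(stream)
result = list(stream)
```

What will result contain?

Step 1: Create iterator over [12, 10, 7, 11, 3].
Step 2: Advance 2 positions (consuming [12, 10]).
Step 3: list() collects remaining elements: [7, 11, 3].
Therefore result = [7, 11, 3].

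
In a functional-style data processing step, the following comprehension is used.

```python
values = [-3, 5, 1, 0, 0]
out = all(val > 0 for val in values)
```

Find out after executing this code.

Step 1: Check val > 0 for each element in [-3, 5, 1, 0, 0]:
  -3 > 0: False
  5 > 0: True
  1 > 0: True
  0 > 0: False
  0 > 0: False
Step 2: all() returns False.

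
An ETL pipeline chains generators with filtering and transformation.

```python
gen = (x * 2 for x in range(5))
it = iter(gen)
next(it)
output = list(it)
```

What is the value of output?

Step 1: Generator produces [0, 2, 4, 6, 8].
Step 2: next(it) consumes first element (0).
Step 3: list(it) collects remaining: [2, 4, 6, 8].
Therefore output = [2, 4, 6, 8].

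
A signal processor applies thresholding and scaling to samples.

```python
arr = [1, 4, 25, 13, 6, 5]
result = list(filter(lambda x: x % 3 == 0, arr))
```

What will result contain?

Step 1: Filter elements divisible by 3:
  1 % 3 = 1: removed
  4 % 3 = 1: removed
  25 % 3 = 1: removed
  13 % 3 = 1: removed
  6 % 3 = 0: kept
  5 % 3 = 2: removed
Therefore result = [6].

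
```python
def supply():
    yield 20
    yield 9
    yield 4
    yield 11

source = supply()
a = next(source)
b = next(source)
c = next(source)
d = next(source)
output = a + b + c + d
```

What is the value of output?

Step 1: Create generator and consume all values:
  a = next(source) = 20
  b = next(source) = 9
  c = next(source) = 4
  d = next(source) = 11
Step 2: output = 20 + 9 + 4 + 11 = 44.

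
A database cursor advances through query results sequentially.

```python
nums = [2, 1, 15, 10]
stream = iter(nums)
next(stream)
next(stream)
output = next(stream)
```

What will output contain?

Step 1: Create iterator over [2, 1, 15, 10].
Step 2: next() consumes 2.
Step 3: next() consumes 1.
Step 4: next() returns 15.
Therefore output = 15.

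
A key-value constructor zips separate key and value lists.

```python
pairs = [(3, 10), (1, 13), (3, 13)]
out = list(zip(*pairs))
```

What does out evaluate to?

Step 1: zip(*pairs) transposes: unzips [(3, 10), (1, 13), (3, 13)] into separate sequences.
Step 2: First elements: (3, 1, 3), second elements: (10, 13, 13).
Therefore out = [(3, 1, 3), (10, 13, 13)].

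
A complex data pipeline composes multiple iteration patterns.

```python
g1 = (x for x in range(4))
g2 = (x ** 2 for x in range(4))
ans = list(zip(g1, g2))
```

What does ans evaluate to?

Step 1: g1 produces [0, 1, 2, 3].
Step 2: g2 produces [0, 1, 4, 9].
Step 3: zip pairs them: [(0, 0), (1, 1), (2, 4), (3, 9)].
Therefore ans = [(0, 0), (1, 1), (2, 4), (3, 9)].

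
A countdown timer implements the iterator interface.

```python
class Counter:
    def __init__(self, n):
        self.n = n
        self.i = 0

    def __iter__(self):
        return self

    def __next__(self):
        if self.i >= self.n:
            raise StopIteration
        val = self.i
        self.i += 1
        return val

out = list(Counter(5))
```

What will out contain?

Step 1: Counter(5) creates an iterator counting 0 to 4.
Step 2: list() consumes all values: [0, 1, 2, 3, 4].
Therefore out = [0, 1, 2, 3, 4].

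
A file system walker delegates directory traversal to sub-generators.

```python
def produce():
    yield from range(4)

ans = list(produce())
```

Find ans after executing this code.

Step 1: yield from delegates to the iterable, yielding each element.
Step 2: Collected values: [0, 1, 2, 3].
Therefore ans = [0, 1, 2, 3].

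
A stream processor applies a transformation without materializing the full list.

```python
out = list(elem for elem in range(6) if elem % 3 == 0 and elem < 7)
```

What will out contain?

Step 1: Filter range(6) where elem % 3 == 0 and elem < 7:
  elem=0: both conditions met, included
  elem=1: excluded (1 % 3 != 0)
  elem=2: excluded (2 % 3 != 0)
  elem=3: both conditions met, included
  elem=4: excluded (4 % 3 != 0)
  elem=5: excluded (5 % 3 != 0)
Therefore out = [0, 3].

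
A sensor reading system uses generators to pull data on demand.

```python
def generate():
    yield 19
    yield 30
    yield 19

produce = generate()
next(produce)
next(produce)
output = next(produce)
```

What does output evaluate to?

Step 1: generate() creates a generator.
Step 2: next(produce) yields 19 (consumed and discarded).
Step 3: next(produce) yields 30 (consumed and discarded).
Step 4: next(produce) yields 19, assigned to output.
Therefore output = 19.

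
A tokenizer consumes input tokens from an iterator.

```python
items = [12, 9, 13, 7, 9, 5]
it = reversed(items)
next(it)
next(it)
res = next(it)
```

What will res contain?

Step 1: reversed([12, 9, 13, 7, 9, 5]) gives iterator: [5, 9, 7, 13, 9, 12].
Step 2: First next() = 5, second next() = 9.
Step 3: Third next() = 7.
Therefore res = 7.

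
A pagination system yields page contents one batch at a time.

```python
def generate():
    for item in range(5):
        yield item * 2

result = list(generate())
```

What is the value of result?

Step 1: For each item in range(5), yield item * 2:
  item=0: yield 0 * 2 = 0
  item=1: yield 1 * 2 = 2
  item=2: yield 2 * 2 = 4
  item=3: yield 3 * 2 = 6
  item=4: yield 4 * 2 = 8
Therefore result = [0, 2, 4, 6, 8].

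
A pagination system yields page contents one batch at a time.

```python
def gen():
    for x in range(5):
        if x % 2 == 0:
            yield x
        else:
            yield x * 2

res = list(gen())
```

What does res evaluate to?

Step 1: For each x in range(5), yield x if even, else x*2:
  x=0 (even): yield 0
  x=1 (odd): yield 1*2 = 2
  x=2 (even): yield 2
  x=3 (odd): yield 3*2 = 6
  x=4 (even): yield 4
Therefore res = [0, 2, 2, 6, 4].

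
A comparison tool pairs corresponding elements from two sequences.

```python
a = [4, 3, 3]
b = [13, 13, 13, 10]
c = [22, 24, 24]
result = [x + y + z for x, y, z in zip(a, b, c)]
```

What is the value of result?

Step 1: zip three lists (truncates to shortest, len=3):
  4 + 13 + 22 = 39
  3 + 13 + 24 = 40
  3 + 13 + 24 = 40
Therefore result = [39, 40, 40].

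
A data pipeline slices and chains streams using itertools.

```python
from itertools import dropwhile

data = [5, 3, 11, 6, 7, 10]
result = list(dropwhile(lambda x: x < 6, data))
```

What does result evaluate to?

Step 1: dropwhile drops elements while < 6:
  5 < 6: dropped
  3 < 6: dropped
  11: kept (dropping stopped)
Step 2: Remaining elements kept regardless of condition.
Therefore result = [11, 6, 7, 10].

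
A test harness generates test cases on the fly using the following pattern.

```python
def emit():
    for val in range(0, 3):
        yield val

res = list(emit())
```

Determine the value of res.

Step 1: The generator yields each value from range(0, 3).
Step 2: list() consumes all yields: [0, 1, 2].
Therefore res = [0, 1, 2].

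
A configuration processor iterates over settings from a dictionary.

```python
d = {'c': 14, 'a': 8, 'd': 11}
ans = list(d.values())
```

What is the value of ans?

Step 1: d.values() returns the dictionary values in insertion order.
Therefore ans = [14, 8, 11].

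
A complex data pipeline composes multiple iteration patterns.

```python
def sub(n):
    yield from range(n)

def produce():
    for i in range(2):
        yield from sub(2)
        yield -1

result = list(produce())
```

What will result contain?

Step 1: For each i in range(2):
  i=0: yield from sub(2) -> [0, 1], then yield -1
  i=1: yield from sub(2) -> [0, 1], then yield -1
Therefore result = [0, 1, -1, 0, 1, -1].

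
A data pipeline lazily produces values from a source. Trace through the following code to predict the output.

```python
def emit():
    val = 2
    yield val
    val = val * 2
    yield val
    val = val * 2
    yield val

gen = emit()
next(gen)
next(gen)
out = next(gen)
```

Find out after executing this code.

Step 1: Trace through generator execution:
  Yield 1: val starts at 2, yield 2
  Yield 2: val = 2 * 2 = 4, yield 4
  Yield 3: val = 4 * 2 = 8, yield 8
Step 2: First next() gets 2, second next() gets the second value, third next() yields 8.
Therefore out = 8.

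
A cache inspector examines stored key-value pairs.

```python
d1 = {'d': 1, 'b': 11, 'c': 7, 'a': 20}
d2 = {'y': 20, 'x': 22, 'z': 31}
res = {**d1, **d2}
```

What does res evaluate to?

Step 1: Merge d1 and d2 (d2 values override on key conflicts).
Step 2: d1 has keys ['d', 'b', 'c', 'a'], d2 has keys ['y', 'x', 'z'].
Therefore res = {'d': 1, 'b': 11, 'c': 7, 'a': 20, 'y': 20, 'x': 22, 'z': 31}.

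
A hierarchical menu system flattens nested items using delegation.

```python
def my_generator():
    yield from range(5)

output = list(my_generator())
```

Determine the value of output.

Step 1: yield from delegates to the iterable, yielding each element.
Step 2: Collected values: [0, 1, 2, 3, 4].
Therefore output = [0, 1, 2, 3, 4].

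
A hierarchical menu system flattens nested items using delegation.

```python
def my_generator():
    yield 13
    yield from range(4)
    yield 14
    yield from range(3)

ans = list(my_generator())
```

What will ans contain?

Step 1: Trace yields in order:
  yield 13
  yield 0
  yield 1
  yield 2
  yield 3
  yield 14
  yield 0
  yield 1
  yield 2
Therefore ans = [13, 0, 1, 2, 3, 14, 0, 1, 2].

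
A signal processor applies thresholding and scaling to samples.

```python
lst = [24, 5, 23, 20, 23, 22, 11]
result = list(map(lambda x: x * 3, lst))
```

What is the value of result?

Step 1: Apply lambda x: x * 3 to each element:
  24 -> 72
  5 -> 15
  23 -> 69
  20 -> 60
  23 -> 69
  22 -> 66
  11 -> 33
Therefore result = [72, 15, 69, 60, 69, 66, 33].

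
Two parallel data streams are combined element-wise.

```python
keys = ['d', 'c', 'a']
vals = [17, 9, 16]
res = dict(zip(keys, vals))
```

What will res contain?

Step 1: zip pairs keys with values:
  'd' -> 17
  'c' -> 9
  'a' -> 16
Therefore res = {'d': 17, 'c': 9, 'a': 16}.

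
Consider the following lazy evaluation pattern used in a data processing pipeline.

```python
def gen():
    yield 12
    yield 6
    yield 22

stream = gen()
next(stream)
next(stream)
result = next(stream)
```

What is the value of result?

Step 1: gen() creates a generator.
Step 2: next(stream) yields 12 (consumed and discarded).
Step 3: next(stream) yields 6 (consumed and discarded).
Step 4: next(stream) yields 22, assigned to result.
Therefore result = 22.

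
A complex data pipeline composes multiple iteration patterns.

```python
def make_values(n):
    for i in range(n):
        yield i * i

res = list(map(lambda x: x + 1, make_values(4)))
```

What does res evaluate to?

Step 1: make_values(4) yields squares: [0, 1, 4, 9].
Step 2: map adds 1 to each: [1, 2, 5, 10].
Therefore res = [1, 2, 5, 10].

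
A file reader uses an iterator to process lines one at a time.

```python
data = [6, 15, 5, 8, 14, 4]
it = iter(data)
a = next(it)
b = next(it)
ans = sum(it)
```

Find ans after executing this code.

Step 1: Create iterator over [6, 15, 5, 8, 14, 4].
Step 2: a = next() = 6, b = next() = 15.
Step 3: sum() of remaining [5, 8, 14, 4] = 31.
Therefore ans = 31.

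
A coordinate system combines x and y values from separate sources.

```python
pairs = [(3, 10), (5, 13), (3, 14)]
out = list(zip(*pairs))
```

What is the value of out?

Step 1: zip(*pairs) transposes: unzips [(3, 10), (5, 13), (3, 14)] into separate sequences.
Step 2: First elements: (3, 5, 3), second elements: (10, 13, 14).
Therefore out = [(3, 5, 3), (10, 13, 14)].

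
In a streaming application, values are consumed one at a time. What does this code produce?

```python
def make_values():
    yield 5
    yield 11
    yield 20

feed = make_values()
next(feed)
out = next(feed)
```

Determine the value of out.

Step 1: make_values() creates a generator.
Step 2: next(feed) yields 5 (consumed and discarded).
Step 3: next(feed) yields 11, assigned to out.
Therefore out = 11.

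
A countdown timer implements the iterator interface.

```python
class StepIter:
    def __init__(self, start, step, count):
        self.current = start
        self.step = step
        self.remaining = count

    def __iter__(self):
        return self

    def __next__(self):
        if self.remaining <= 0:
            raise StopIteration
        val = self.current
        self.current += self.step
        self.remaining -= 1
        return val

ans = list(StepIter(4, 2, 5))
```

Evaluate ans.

Step 1: StepIter starts at 4, increments by 2, for 5 steps:
  Yield 4, then current += 2
  Yield 6, then current += 2
  Yield 8, then current += 2
  Yield 10, then current += 2
  Yield 12, then current += 2
Therefore ans = [4, 6, 8, 10, 12].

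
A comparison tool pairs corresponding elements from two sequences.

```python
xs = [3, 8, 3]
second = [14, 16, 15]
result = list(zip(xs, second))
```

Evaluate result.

Step 1: zip pairs elements at same index:
  Index 0: (3, 14)
  Index 1: (8, 16)
  Index 2: (3, 15)
Therefore result = [(3, 14), (8, 16), (3, 15)].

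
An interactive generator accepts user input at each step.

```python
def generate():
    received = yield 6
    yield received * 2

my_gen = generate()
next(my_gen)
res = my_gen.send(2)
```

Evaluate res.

Step 1: next(my_gen) advances to first yield, producing 6.
Step 2: send(2) resumes, received = 2.
Step 3: yield received * 2 = 2 * 2 = 4.
Therefore res = 4.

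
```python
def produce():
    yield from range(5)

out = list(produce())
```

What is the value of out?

Step 1: yield from delegates to the iterable, yielding each element.
Step 2: Collected values: [0, 1, 2, 3, 4].
Therefore out = [0, 1, 2, 3, 4].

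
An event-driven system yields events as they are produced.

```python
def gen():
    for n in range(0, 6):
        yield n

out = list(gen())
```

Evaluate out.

Step 1: The generator yields each value from range(0, 6).
Step 2: list() consumes all yields: [0, 1, 2, 3, 4, 5].
Therefore out = [0, 1, 2, 3, 4, 5].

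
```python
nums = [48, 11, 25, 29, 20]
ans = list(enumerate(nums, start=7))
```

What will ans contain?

Step 1: enumerate with start=7:
  (7, 48)
  (8, 11)
  (9, 25)
  (10, 29)
  (11, 20)
Therefore ans = [(7, 48), (8, 11), (9, 25), (10, 29), (11, 20)].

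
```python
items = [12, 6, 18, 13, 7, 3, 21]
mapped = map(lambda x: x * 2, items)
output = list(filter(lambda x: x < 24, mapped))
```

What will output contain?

Step 1: Map x * 2:
  12 -> 24
  6 -> 12
  18 -> 36
  13 -> 26
  7 -> 14
  3 -> 6
  21 -> 42
Step 2: Filter for < 24:
  24: removed
  12: kept
  36: removed
  26: removed
  14: kept
  6: kept
  42: removed
Therefore output = [12, 14, 6].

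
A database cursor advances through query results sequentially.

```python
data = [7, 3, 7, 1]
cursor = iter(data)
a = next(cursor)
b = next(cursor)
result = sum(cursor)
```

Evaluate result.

Step 1: Create iterator over [7, 3, 7, 1].
Step 2: a = next() = 7, b = next() = 3.
Step 3: sum() of remaining [7, 1] = 8.
Therefore result = 8.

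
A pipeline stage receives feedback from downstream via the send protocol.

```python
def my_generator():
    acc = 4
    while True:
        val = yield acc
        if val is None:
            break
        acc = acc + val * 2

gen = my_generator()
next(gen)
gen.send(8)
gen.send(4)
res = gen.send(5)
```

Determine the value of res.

Step 1: next() -> yield acc=4.
Step 2: send(8) -> val=8, acc = 4 + 8*2 = 20, yield 20.
Step 3: send(4) -> val=4, acc = 20 + 4*2 = 28, yield 28.
Step 4: send(5) -> val=5, acc = 28 + 5*2 = 38, yield 38.
Therefore res = 38.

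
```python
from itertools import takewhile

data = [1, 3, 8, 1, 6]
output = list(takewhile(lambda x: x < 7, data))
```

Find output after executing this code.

Step 1: takewhile stops at first element >= 7:
  1 < 7: take
  3 < 7: take
  8 >= 7: stop
Therefore output = [1, 3].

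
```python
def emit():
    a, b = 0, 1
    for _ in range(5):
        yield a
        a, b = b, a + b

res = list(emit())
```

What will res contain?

Step 1: Fibonacci-like sequence starting with a=0, b=1:
  Iteration 1: yield a=0, then a,b = 1,1
  Iteration 2: yield a=1, then a,b = 1,2
  Iteration 3: yield a=1, then a,b = 2,3
  Iteration 4: yield a=2, then a,b = 3,5
  Iteration 5: yield a=3, then a,b = 5,8
Therefore res = [0, 1, 1, 2, 3].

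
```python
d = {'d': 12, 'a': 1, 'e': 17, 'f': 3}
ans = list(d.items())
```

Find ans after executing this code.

Step 1: d.items() returns (key, value) pairs in insertion order.
Therefore ans = [('d', 12), ('a', 1), ('e', 17), ('f', 3)].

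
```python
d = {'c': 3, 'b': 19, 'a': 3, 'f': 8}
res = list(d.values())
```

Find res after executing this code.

Step 1: d.values() returns the dictionary values in insertion order.
Therefore res = [3, 19, 3, 8].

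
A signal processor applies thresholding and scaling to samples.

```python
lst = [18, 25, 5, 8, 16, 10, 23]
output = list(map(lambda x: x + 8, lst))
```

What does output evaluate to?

Step 1: Apply lambda x: x + 8 to each element:
  18 -> 26
  25 -> 33
  5 -> 13
  8 -> 16
  16 -> 24
  10 -> 18
  23 -> 31
Therefore output = [26, 33, 13, 16, 24, 18, 31].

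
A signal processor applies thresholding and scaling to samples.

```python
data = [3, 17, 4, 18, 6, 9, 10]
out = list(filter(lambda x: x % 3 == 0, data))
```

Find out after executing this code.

Step 1: Filter elements divisible by 3:
  3 % 3 = 0: kept
  17 % 3 = 2: removed
  4 % 3 = 1: removed
  18 % 3 = 0: kept
  6 % 3 = 0: kept
  9 % 3 = 0: kept
  10 % 3 = 1: removed
Therefore out = [3, 18, 6, 9].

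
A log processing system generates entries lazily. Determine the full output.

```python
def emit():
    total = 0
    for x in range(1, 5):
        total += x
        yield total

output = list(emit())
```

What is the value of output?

Step 1: Generator accumulates running sum:
  x=1: total = 1, yield 1
  x=2: total = 3, yield 3
  x=3: total = 6, yield 6
  x=4: total = 10, yield 10
Therefore output = [1, 3, 6, 10].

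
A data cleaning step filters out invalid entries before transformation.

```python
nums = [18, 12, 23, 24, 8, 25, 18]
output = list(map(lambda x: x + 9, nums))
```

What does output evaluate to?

Step 1: Apply lambda x: x + 9 to each element:
  18 -> 27
  12 -> 21
  23 -> 32
  24 -> 33
  8 -> 17
  25 -> 34
  18 -> 27
Therefore output = [27, 21, 32, 33, 17, 34, 27].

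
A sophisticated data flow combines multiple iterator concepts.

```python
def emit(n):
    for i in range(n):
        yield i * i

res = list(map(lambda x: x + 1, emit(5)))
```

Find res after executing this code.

Step 1: emit(5) yields squares: [0, 1, 4, 9, 16].
Step 2: map adds 1 to each: [1, 2, 5, 10, 17].
Therefore res = [1, 2, 5, 10, 17].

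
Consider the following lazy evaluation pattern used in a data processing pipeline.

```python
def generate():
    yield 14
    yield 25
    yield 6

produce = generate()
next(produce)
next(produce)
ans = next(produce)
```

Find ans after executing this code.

Step 1: generate() creates a generator.
Step 2: next(produce) yields 14 (consumed and discarded).
Step 3: next(produce) yields 25 (consumed and discarded).
Step 4: next(produce) yields 6, assigned to ans.
Therefore ans = 6.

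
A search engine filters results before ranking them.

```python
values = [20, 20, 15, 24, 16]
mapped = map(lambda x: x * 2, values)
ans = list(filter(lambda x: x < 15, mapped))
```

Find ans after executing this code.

Step 1: Map x * 2:
  20 -> 40
  20 -> 40
  15 -> 30
  24 -> 48
  16 -> 32
Step 2: Filter for < 15:
  40: removed
  40: removed
  30: removed
  48: removed
  32: removed
Therefore ans = [].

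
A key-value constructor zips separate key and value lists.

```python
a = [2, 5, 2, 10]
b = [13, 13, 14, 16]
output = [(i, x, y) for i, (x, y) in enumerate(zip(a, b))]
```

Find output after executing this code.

Step 1: enumerate(zip(a, b)) gives index with paired elements:
  i=0: (2, 13)
  i=1: (5, 13)
  i=2: (2, 14)
  i=3: (10, 16)
Therefore output = [(0, 2, 13), (1, 5, 13), (2, 2, 14), (3, 10, 16)].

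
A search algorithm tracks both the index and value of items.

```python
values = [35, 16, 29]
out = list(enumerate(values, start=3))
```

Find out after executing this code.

Step 1: enumerate with start=3:
  (3, 35)
  (4, 16)
  (5, 29)
Therefore out = [(3, 35), (4, 16), (5, 29)].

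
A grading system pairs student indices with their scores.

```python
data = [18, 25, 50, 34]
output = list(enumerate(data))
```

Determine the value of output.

Step 1: enumerate pairs each element with its index:
  (0, 18)
  (1, 25)
  (2, 50)
  (3, 34)
Therefore output = [(0, 18), (1, 25), (2, 50), (3, 34)].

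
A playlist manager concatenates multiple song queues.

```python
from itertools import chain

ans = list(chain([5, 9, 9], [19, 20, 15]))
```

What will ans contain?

Step 1: chain() concatenates iterables: [5, 9, 9] + [19, 20, 15].
Therefore ans = [5, 9, 9, 19, 20, 15].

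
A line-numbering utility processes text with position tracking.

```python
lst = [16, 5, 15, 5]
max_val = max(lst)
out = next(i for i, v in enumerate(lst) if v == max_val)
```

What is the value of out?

Step 1: max([16, 5, 15, 5]) = 16.
Step 2: Find first index where value == 16:
  Index 0: 16 == 16, found!
Therefore out = 0.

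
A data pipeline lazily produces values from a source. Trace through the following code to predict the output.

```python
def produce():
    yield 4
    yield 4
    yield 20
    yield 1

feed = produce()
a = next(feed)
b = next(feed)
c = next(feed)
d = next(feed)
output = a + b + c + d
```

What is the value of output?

Step 1: Create generator and consume all values:
  a = next(feed) = 4
  b = next(feed) = 4
  c = next(feed) = 20
  d = next(feed) = 1
Step 2: output = 4 + 4 + 20 + 1 = 29.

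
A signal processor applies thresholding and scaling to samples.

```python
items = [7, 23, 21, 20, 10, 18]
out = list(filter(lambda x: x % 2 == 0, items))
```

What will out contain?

Step 1: Filter elements divisible by 2:
  7 % 2 = 1: removed
  23 % 2 = 1: removed
  21 % 2 = 1: removed
  20 % 2 = 0: kept
  10 % 2 = 0: kept
  18 % 2 = 0: kept
Therefore out = [20, 10, 18].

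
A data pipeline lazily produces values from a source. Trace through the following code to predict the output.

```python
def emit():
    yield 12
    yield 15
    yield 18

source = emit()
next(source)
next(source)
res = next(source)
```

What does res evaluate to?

Step 1: emit() creates a generator.
Step 2: next(source) yields 12 (consumed and discarded).
Step 3: next(source) yields 15 (consumed and discarded).
Step 4: next(source) yields 18, assigned to res.
Therefore res = 18.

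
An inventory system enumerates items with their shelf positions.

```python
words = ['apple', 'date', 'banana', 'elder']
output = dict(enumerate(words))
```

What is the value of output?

Step 1: enumerate pairs indices with words:
  0 -> 'apple'
  1 -> 'date'
  2 -> 'banana'
  3 -> 'elder'
Therefore output = {0: 'apple', 1: 'date', 2: 'banana', 3: 'elder'}.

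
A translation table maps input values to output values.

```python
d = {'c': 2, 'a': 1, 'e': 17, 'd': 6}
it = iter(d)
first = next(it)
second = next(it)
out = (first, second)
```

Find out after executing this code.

Step 1: iter(d) iterates over keys: ['c', 'a', 'e', 'd'].
Step 2: first = next(it) = 'c', second = next(it) = 'a'.
Therefore out = ('c', 'a').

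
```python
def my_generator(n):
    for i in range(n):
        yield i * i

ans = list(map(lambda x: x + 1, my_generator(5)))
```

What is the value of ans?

Step 1: my_generator(5) yields squares: [0, 1, 4, 9, 16].
Step 2: map adds 1 to each: [1, 2, 5, 10, 17].
Therefore ans = [1, 2, 5, 10, 17].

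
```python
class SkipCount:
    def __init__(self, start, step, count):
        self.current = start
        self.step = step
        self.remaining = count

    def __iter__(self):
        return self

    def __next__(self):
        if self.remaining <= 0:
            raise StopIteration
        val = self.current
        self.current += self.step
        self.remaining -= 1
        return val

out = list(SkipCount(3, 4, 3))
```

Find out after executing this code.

Step 1: SkipCount starts at 3, increments by 4, for 3 steps:
  Yield 3, then current += 4
  Yield 7, then current += 4
  Yield 11, then current += 4
Therefore out = [3, 7, 11].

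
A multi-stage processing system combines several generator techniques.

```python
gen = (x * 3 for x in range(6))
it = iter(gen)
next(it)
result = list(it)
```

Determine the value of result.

Step 1: Generator produces [0, 3, 6, 9, 12, 15].
Step 2: next(it) consumes first element (0).
Step 3: list(it) collects remaining: [3, 6, 9, 12, 15].
Therefore result = [3, 6, 9, 12, 15].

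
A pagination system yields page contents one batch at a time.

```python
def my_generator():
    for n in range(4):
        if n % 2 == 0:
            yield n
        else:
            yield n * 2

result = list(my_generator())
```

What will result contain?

Step 1: For each n in range(4), yield n if even, else n*2:
  n=0 (even): yield 0
  n=1 (odd): yield 1*2 = 2
  n=2 (even): yield 2
  n=3 (odd): yield 3*2 = 6
Therefore result = [0, 2, 2, 6].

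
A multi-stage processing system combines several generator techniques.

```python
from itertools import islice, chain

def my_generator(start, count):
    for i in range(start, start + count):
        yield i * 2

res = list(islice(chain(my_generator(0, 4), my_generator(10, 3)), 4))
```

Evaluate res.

Step 1: my_generator(0, 4) yields [0, 2, 4, 6].
Step 2: my_generator(10, 3) yields [20, 22, 24].
Step 3: chain concatenates: [0, 2, 4, 6, 20, 22, 24].
Step 4: islice takes first 4: [0, 2, 4, 6].
Therefore res = [0, 2, 4, 6].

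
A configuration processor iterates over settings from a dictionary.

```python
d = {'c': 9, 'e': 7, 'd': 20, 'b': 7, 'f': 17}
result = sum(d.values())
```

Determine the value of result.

Step 1: d.values() = [9, 7, 20, 7, 17].
Step 2: sum = 60.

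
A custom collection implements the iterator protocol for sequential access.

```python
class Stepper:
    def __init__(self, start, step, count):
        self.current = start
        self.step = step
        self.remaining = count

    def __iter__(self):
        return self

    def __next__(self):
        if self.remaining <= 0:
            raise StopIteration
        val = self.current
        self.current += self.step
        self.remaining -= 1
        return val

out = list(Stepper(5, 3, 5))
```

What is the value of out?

Step 1: Stepper starts at 5, increments by 3, for 5 steps:
  Yield 5, then current += 3
  Yield 8, then current += 3
  Yield 11, then current += 3
  Yield 14, then current += 3
  Yield 17, then current += 3
Therefore out = [5, 8, 11, 14, 17].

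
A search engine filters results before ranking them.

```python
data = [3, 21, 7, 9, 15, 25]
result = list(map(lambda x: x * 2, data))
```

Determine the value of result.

Step 1: Apply lambda x: x * 2 to each element:
  3 -> 6
  21 -> 42
  7 -> 14
  9 -> 18
  15 -> 30
  25 -> 50
Therefore result = [6, 42, 14, 18, 30, 50].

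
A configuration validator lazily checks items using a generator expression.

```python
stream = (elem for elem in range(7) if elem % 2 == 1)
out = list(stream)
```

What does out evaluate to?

Step 1: Filter range(7) keeping only odd values:
  elem=0: even, excluded
  elem=1: odd, included
  elem=2: even, excluded
  elem=3: odd, included
  elem=4: even, excluded
  elem=5: odd, included
  elem=6: even, excluded
Therefore out = [1, 3, 5].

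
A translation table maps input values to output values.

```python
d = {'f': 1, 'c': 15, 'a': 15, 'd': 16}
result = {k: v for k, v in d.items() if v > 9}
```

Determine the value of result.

Step 1: Filter items where value > 9:
  'f': 1 <= 9: removed
  'c': 15 > 9: kept
  'a': 15 > 9: kept
  'd': 16 > 9: kept
Therefore result = {'c': 15, 'a': 15, 'd': 16}.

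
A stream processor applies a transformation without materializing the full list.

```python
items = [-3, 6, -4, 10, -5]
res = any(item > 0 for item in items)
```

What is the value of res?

Step 1: Check item > 0 for each element in [-3, 6, -4, 10, -5]:
  -3 > 0: False
  6 > 0: True
  -4 > 0: False
  10 > 0: True
  -5 > 0: False
Step 2: any() returns True.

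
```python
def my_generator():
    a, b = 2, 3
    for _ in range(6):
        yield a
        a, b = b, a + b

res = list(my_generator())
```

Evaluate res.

Step 1: Fibonacci-like sequence starting with a=2, b=3:
  Iteration 1: yield a=2, then a,b = 3,5
  Iteration 2: yield a=3, then a,b = 5,8
  Iteration 3: yield a=5, then a,b = 8,13
  Iteration 4: yield a=8, then a,b = 13,21
  Iteration 5: yield a=13, then a,b = 21,34
  Iteration 6: yield a=21, then a,b = 34,55
Therefore res = [2, 3, 5, 8, 13, 21].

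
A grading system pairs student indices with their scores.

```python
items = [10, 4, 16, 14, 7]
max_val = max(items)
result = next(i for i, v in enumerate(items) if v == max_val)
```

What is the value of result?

Step 1: max([10, 4, 16, 14, 7]) = 16.
Step 2: Find first index where value == 16:
  Index 0: 10 != 16
  Index 1: 4 != 16
  Index 2: 16 == 16, found!
Therefore result = 2.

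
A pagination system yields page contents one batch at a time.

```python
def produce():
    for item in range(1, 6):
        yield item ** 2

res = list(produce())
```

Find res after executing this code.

Step 1: For each item in range(1, 6), yield item**2:
  item=1: yield 1**2 = 1
  item=2: yield 2**2 = 4
  item=3: yield 3**2 = 9
  item=4: yield 4**2 = 16
  item=5: yield 5**2 = 25
Therefore res = [1, 4, 9, 16, 25].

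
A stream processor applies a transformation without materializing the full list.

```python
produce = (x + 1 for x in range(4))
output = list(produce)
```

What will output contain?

Step 1: For each x in range(4), compute x+1:
  x=0: 0+1 = 1
  x=1: 1+1 = 2
  x=2: 2+1 = 3
  x=3: 3+1 = 4
Therefore output = [1, 2, 3, 4].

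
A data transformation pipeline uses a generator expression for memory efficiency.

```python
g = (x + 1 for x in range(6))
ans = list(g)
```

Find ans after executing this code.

Step 1: For each x in range(6), compute x+1:
  x=0: 0+1 = 1
  x=1: 1+1 = 2
  x=2: 2+1 = 3
  x=3: 3+1 = 4
  x=4: 4+1 = 5
  x=5: 5+1 = 6
Therefore ans = [1, 2, 3, 4, 5, 6].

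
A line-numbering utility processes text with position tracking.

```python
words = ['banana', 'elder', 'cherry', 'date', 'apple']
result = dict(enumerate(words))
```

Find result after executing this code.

Step 1: enumerate pairs indices with words:
  0 -> 'banana'
  1 -> 'elder'
  2 -> 'cherry'
  3 -> 'date'
  4 -> 'apple'
Therefore result = {0: 'banana', 1: 'elder', 2: 'cherry', 3: 'date', 4: 'apple'}.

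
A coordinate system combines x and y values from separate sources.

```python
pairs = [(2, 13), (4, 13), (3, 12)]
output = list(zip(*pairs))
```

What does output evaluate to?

Step 1: zip(*pairs) transposes: unzips [(2, 13), (4, 13), (3, 12)] into separate sequences.
Step 2: First elements: (2, 4, 3), second elements: (13, 13, 12).
Therefore output = [(2, 4, 3), (13, 13, 12)].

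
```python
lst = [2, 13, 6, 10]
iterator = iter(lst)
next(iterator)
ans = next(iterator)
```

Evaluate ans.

Step 1: Create iterator over [2, 13, 6, 10].
Step 2: next() consumes 2.
Step 3: next() returns 13.
Therefore ans = 13.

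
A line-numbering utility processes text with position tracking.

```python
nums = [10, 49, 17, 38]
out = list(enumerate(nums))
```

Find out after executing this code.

Step 1: enumerate pairs each element with its index:
  (0, 10)
  (1, 49)
  (2, 17)
  (3, 38)
Therefore out = [(0, 10), (1, 49), (2, 17), (3, 38)].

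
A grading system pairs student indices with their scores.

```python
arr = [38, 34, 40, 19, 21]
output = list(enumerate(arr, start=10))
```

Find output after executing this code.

Step 1: enumerate with start=10:
  (10, 38)
  (11, 34)
  (12, 40)
  (13, 19)
  (14, 21)
Therefore output = [(10, 38), (11, 34), (12, 40), (13, 19), (14, 21)].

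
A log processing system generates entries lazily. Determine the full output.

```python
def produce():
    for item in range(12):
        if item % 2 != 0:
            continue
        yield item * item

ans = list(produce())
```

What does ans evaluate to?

Step 1: Only yield item**2 when item is divisible by 2:
  item=0: 0 % 2 == 0, yield 0**2 = 0
  item=2: 2 % 2 == 0, yield 2**2 = 4
  item=4: 4 % 2 == 0, yield 4**2 = 16
  item=6: 6 % 2 == 0, yield 6**2 = 36
  item=8: 8 % 2 == 0, yield 8**2 = 64
  item=10: 10 % 2 == 0, yield 10**2 = 100
Therefore ans = [0, 4, 16, 36, 64, 100].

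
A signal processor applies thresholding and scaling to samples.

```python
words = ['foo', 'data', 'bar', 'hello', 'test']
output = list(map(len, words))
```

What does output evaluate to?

Step 1: Map len() to each word:
  'foo' -> 3
  'data' -> 4
  'bar' -> 3
  'hello' -> 5
  'test' -> 4
Therefore output = [3, 4, 3, 5, 4].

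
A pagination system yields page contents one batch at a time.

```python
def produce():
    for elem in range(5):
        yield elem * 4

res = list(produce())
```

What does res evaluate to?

Step 1: For each elem in range(5), yield elem * 4:
  elem=0: yield 0 * 4 = 0
  elem=1: yield 1 * 4 = 4
  elem=2: yield 2 * 4 = 8
  elem=3: yield 3 * 4 = 12
  elem=4: yield 4 * 4 = 16
Therefore res = [0, 4, 8, 12, 16].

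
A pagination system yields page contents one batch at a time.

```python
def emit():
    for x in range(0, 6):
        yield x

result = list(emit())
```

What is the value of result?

Step 1: The generator yields each value from range(0, 6).
Step 2: list() consumes all yields: [0, 1, 2, 3, 4, 5].
Therefore result = [0, 1, 2, 3, 4, 5].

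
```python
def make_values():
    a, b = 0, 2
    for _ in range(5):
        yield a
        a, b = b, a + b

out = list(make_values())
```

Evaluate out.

Step 1: Fibonacci-like sequence starting with a=0, b=2:
  Iteration 1: yield a=0, then a,b = 2,2
  Iteration 2: yield a=2, then a,b = 2,4
  Iteration 3: yield a=2, then a,b = 4,6
  Iteration 4: yield a=4, then a,b = 6,10
  Iteration 5: yield a=6, then a,b = 10,16
Therefore out = [0, 2, 2, 4, 6].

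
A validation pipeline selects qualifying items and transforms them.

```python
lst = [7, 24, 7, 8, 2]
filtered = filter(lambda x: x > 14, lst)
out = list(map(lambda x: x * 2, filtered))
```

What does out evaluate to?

Step 1: Filter lst for elements > 14:
  7: removed
  24: kept
  7: removed
  8: removed
  2: removed
Step 2: Map x * 2 on filtered [24]:
  24 -> 48
Therefore out = [48].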